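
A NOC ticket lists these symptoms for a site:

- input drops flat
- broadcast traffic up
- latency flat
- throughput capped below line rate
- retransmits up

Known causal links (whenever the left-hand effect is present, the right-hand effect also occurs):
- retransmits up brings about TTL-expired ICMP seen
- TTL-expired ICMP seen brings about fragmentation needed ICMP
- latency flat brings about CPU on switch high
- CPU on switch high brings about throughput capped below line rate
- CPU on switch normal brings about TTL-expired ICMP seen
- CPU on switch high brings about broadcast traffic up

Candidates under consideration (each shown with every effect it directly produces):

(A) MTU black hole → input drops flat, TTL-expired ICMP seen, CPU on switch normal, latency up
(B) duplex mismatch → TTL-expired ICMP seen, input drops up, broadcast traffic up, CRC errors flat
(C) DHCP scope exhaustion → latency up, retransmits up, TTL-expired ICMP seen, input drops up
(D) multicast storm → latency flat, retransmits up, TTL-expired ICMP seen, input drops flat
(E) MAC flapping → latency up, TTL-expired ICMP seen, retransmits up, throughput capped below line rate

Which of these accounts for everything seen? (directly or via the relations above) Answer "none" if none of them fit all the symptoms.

Testing each hypothesis:
(A) MTU black hole — input drops flat ✓; broadcast traffic up ✗; latency flat ✗; throughput capped below line rate ✗; retransmits up ✗
(B) duplex mismatch — fails on input drops flat, latency flat, throughput capped below line rate, retransmits up (predicts input drops up, not input drops flat)
(C) DHCP scope exhaustion — fails on input drops flat, broadcast traffic up, latency flat, throughput capped below line rate (predicts input drops up, not input drops flat; predicts latency up, not latency flat)
(D) multicast storm — input drops flat ✓; broadcast traffic up ✓ (by latency flat → CPU on switch high → broadcast traffic up); latency flat ✓; throughput capped below line rate ✓ (by latency flat → CPU on switch high → throughput capped below line rate); retransmits up ✓
(E) MAC flapping — fails on input drops flat, broadcast traffic up, latency flat (predicts latency up, not latency flat)
Only (D) is consistent with every observation.

D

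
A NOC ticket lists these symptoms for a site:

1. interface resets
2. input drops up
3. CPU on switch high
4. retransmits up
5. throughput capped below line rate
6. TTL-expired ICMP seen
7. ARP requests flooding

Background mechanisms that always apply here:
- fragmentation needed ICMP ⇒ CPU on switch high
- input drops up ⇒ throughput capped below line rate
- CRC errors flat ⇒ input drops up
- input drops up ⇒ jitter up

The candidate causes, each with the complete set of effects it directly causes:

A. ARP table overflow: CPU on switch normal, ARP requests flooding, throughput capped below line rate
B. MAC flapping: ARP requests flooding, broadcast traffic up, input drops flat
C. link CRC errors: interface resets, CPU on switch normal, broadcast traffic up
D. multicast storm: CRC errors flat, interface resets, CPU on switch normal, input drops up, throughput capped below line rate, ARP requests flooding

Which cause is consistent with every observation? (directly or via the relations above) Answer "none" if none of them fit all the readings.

Testing each hypothesis:
(A) ARP table overflow — interface resets -; input drops up -; CPU on switch high -; retransmits up -; throughput capped below line rate +; TTL-expired ICMP seen -; ARP requests flooding +
(B) MAC flapping — fails on interface resets, input drops up, CPU on switch high, retransmits up, throughput capped below line rate, TTL-expired ICMP seen (predicts input drops flat, not input drops up)
(C) link CRC errors — interface resets +; input drops up -; CPU on switch high -; retransmits up -; throughput capped below line rate -; TTL-expired ICMP seen -; ARP requests flooding -
(D) multicast storm — fails on CPU on switch high, retransmits up, TTL-expired ICMP seen (predicts CPU on switch normal, not CPU on switch high)
None of the listed candidates fits everything.

none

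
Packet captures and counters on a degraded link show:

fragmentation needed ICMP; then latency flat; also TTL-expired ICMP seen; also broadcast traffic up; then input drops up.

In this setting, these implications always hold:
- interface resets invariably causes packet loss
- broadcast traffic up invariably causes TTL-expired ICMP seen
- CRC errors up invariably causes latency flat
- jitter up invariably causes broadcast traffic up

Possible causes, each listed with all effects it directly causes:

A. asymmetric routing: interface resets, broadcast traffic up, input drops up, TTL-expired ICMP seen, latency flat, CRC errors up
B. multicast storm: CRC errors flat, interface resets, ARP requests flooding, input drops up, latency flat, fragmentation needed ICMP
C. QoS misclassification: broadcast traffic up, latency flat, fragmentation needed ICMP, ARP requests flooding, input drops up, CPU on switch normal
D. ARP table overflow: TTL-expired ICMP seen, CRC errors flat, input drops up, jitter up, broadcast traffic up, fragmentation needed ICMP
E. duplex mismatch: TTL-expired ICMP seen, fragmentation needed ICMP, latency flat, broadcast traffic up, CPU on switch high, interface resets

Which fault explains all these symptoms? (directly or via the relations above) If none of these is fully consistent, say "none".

Checking each candidate against the observations:
(A) asymmetric routing — fragmentation needed ICMP ✗; latency flat ✓; TTL-expired ICMP seen ✓; broadcast traffic up ✓; input drops up ✓
(B) multicast storm — fragmentation needed ICMP ✓; latency flat ✓; TTL-expired ICMP seen ✗; broadcast traffic up ✗; input drops up ✓
(C) QoS misclassification — accounts for every observation (TTL-expired ICMP seen via broadcast traffic up → TTL-expired ICMP seen)
(D) ARP table overflow — does not account for latency flat
(E) duplex mismatch — fragmentation needed ICMP ✓; latency flat ✓; TTL-expired ICMP seen ✓; broadcast traffic up ✓; input drops up ✗
Only (C) is consistent with every observation.

C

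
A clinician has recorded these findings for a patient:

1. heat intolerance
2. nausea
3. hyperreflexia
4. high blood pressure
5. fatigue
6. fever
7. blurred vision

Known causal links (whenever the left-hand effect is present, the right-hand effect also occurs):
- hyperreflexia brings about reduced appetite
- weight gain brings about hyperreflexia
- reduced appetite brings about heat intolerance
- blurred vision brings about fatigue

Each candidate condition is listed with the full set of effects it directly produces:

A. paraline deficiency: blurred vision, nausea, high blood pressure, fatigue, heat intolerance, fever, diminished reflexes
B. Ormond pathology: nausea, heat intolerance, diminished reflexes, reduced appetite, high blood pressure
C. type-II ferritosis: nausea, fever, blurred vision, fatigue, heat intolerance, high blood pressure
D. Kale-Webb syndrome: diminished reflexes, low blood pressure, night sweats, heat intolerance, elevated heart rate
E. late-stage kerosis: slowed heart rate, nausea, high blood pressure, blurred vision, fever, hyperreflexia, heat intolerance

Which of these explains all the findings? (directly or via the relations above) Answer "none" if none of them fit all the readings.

E

Per-candidate check:
(A) paraline deficiency — heat intolerance match; nausea match; hyperreflexia miss; high blood pressure match; fatigue match; fever match; blurred vision match
(B) Ormond pathology — heat intolerance match; nausea match; hyperreflexia miss; high blood pressure match; fatigue miss; fever miss; blurred vision miss
(C) type-II ferritosis — does not account for hyperreflexia
(D) Kale-Webb syndrome — heat intolerance match; nausea miss; hyperreflexia miss; high blood pressure miss; fatigue miss; fever miss; blurred vision miss
(E) late-stage kerosis — heat intolerance match; nausea match; hyperreflexia match; high blood pressure match; fatigue match (through blurred vision → fatigue); fever match; blurred vision match
(E) alone accounts for all the evidence.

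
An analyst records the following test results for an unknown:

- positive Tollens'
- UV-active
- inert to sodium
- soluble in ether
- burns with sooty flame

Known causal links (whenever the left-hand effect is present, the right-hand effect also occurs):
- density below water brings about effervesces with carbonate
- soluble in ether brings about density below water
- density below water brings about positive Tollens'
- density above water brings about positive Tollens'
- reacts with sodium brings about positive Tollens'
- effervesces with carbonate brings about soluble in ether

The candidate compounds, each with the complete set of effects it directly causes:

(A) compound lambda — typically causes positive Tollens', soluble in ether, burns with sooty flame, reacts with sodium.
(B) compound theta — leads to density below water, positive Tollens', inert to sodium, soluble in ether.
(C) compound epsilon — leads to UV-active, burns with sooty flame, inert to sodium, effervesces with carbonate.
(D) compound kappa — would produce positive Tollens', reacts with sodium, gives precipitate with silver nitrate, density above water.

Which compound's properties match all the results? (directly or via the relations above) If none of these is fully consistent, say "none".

Checking each candidate against the observations:
(A) compound lambda — fails on UV-active, inert to sodium (predicts reacts with sodium, not inert to sodium)
(B) compound theta — positive Tollens' +; UV-active -; inert to sodium +; soluble in ether +; burns with sooty flame -
(C) compound epsilon — accounts for every observation (positive Tollens' via effervesces with carbonate → soluble in ether → density below water → positive Tollens')
(D) compound kappa — positive Tollens' +; UV-active -; inert to sodium -; soluble in ether -; burns with sooty flame -
Only (C) is consistent with every observation.

C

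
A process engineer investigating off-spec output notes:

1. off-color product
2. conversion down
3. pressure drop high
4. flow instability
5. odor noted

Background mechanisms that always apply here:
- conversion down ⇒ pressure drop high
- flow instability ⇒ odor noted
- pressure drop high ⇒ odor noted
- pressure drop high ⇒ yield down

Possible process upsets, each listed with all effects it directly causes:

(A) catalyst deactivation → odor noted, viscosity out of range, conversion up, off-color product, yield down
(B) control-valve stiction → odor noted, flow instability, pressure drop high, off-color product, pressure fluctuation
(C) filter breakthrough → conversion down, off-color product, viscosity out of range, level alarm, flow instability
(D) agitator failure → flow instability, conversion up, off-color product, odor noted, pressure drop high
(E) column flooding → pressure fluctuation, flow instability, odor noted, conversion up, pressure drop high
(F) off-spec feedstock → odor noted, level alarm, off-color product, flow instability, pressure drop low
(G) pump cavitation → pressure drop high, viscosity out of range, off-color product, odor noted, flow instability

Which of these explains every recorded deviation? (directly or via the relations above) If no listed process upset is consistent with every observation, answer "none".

C

Per-candidate check:
(A) catalyst deactivation — off-color product match; conversion down miss; pressure drop high miss; flow instability miss; odor noted match
(B) control-valve stiction — off-color product match; conversion down miss; pressure drop high match; flow instability match; odor noted match
(C) filter breakthrough — off-color product match; conversion down match; pressure drop high match (through conversion down → pressure drop high); flow instability match; odor noted match (through flow instability → odor noted)
(D) agitator failure — off-color product match; conversion down miss; pressure drop high match; flow instability match; odor noted match
(E) column flooding — fails on off-color product, conversion down (predicts conversion up, not conversion down)
(F) off-spec feedstock — off-color product match; conversion down miss; pressure drop high miss; flow instability match; odor noted match
(G) pump cavitation — off-color product match; conversion down miss; pressure drop high match; flow instability match; odor noted match
(C) alone accounts for all the evidence.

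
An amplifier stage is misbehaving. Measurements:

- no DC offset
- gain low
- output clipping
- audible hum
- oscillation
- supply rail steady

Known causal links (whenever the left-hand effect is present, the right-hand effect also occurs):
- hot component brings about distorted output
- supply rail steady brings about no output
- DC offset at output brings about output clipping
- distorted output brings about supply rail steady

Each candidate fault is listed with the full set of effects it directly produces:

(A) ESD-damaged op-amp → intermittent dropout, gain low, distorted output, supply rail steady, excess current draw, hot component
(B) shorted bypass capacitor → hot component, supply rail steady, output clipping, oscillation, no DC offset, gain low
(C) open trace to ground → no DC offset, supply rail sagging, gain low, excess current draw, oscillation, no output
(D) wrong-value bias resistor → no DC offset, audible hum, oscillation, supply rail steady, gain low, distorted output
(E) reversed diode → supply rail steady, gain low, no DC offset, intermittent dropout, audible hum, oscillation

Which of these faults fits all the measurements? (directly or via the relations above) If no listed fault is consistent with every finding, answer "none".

For each candidate, compare predicted effects to what was observed:
(A) ESD-damaged op-amp — does not account for no DC offset, output clipping, audible hum, oscillation
(B) shorted bypass capacitor — does not account for audible hum
(C) open trace to ground — fails on output clipping, audible hum, supply rail steady (predicts supply rail sagging, not supply rail steady)
(D) wrong-value bias resistor — does not account for output clipping
(E) reversed diode — no DC offset match; gain low match; output clipping miss; audible hum match; oscillation match; supply rail steady match
No candidate is consistent with all observations.

none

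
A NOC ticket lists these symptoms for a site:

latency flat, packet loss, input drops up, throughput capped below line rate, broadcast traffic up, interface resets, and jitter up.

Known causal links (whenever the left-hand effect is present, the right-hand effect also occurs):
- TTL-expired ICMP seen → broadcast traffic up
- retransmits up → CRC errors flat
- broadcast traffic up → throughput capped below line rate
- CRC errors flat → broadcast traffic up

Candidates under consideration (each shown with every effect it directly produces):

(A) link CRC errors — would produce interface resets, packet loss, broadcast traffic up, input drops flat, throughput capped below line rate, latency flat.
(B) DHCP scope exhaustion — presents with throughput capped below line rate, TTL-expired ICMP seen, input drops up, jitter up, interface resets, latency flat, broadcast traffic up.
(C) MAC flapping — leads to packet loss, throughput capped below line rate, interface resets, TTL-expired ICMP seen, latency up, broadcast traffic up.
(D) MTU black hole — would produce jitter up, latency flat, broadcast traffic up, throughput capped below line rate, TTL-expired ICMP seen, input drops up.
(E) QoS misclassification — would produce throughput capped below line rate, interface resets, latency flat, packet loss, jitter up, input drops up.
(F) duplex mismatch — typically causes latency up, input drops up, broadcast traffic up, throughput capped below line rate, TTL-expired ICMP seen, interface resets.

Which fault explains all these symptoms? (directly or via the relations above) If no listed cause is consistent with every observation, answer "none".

none

Checking each candidate against the observations:
(A) link CRC errors — latency flat match; packet loss match; input drops up miss; throughput capped below line rate match; broadcast traffic up match; interface resets match; jitter up miss
(B) DHCP scope exhaustion — latency flat match; packet loss miss; input drops up match; throughput capped below line rate match; broadcast traffic up match; interface resets match; jitter up match
(C) MAC flapping — latency flat miss; packet loss match; input drops up miss; throughput capped below line rate match; broadcast traffic up match; interface resets match; jitter up miss
(D) MTU black hole — latency flat match; packet loss miss; input drops up match; throughput capped below line rate match; broadcast traffic up match; interface resets miss; jitter up match
(E) QoS misclassification — latency flat match; packet loss match; input drops up match; throughput capped below line rate match; broadcast traffic up miss; interface resets match; jitter up match
(F) duplex mismatch — latency flat miss; packet loss miss; input drops up match; throughput capped below line rate match; broadcast traffic up match; interface resets match; jitter up miss
No candidate is consistent with all observations.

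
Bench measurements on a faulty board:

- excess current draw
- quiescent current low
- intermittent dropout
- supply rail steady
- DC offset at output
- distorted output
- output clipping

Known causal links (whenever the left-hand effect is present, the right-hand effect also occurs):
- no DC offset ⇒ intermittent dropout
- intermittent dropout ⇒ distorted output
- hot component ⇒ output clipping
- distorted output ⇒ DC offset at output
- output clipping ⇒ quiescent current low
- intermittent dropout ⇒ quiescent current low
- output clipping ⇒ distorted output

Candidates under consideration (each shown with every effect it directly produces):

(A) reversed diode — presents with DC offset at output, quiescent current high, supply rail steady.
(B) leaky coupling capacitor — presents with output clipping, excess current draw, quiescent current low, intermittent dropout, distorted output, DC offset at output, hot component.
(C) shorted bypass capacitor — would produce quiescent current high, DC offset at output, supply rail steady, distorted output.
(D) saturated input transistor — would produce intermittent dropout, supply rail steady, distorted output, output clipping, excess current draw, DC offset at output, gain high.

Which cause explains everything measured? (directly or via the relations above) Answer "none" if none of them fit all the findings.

D

Testing each hypothesis:
(A) reversed diode — excess current draw NO; quiescent current low NO; intermittent dropout NO; supply rail steady yes; DC offset at output yes; distorted output NO; output clipping NO
(B) leaky coupling capacitor — does not account for supply rail steady
(C) shorted bypass capacitor — fails on excess current draw, quiescent current low, intermittent dropout, output clipping (predicts quiescent current high, not quiescent current low)
(D) saturated input transistor — excess current draw yes; quiescent current low yes (by output clipping → quiescent current low); intermittent dropout yes; supply rail steady yes; DC offset at output yes; distorted output yes; output clipping yes
Only (D) is consistent with every observation.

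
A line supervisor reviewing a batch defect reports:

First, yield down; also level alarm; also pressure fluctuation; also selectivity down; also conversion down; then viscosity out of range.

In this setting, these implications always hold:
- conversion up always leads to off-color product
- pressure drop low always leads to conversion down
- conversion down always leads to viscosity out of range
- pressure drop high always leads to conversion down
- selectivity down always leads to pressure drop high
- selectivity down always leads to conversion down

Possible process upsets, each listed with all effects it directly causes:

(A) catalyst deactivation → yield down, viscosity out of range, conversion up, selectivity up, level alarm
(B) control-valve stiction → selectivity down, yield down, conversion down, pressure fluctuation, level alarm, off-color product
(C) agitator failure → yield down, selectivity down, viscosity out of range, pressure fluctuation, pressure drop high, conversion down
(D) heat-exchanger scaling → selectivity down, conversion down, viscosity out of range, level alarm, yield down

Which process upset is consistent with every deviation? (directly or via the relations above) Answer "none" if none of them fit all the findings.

B

Checking each candidate against the observations:
(A) catalyst deactivation — fails on pressure fluctuation, selectivity down, conversion down (predicts selectivity up, not selectivity down; predicts conversion up, not conversion down)
(B) control-valve stiction — yield down match; level alarm match; pressure fluctuation match; selectivity down match; conversion down match; viscosity out of range match (by conversion down → viscosity out of range)
(C) agitator failure — yield down match; level alarm miss; pressure fluctuation match; selectivity down match; conversion down match; viscosity out of range match
(D) heat-exchanger scaling — yield down match; level alarm match; pressure fluctuation miss; selectivity down match; conversion down match; viscosity out of range match
Only (B) is consistent with every observation.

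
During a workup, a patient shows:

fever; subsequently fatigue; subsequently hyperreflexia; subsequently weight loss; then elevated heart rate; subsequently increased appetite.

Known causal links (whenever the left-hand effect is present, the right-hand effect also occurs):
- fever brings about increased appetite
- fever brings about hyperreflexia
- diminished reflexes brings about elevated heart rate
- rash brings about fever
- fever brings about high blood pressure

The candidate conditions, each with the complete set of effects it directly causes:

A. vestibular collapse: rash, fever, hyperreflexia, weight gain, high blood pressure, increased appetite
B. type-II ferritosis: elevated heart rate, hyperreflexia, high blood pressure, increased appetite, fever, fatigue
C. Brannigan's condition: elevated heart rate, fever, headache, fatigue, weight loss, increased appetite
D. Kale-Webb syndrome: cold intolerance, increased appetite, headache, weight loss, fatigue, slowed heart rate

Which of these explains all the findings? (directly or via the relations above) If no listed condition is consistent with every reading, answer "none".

C

Per-candidate check:
(A) vestibular collapse — fever yes; fatigue NO; hyperreflexia yes; weight loss NO; elevated heart rate NO; increased appetite yes
(B) type-II ferritosis — fever yes; fatigue yes; hyperreflexia yes; weight loss NO; elevated heart rate yes; increased appetite yes
(C) Brannigan's condition — fever yes; fatigue yes; hyperreflexia yes (through fever → hyperreflexia); weight loss yes; elevated heart rate yes; increased appetite yes
(D) Kale-Webb syndrome — fever NO; fatigue yes; hyperreflexia NO; weight loss yes; elevated heart rate NO; increased appetite yes
(C) is the only candidate with no mismatches.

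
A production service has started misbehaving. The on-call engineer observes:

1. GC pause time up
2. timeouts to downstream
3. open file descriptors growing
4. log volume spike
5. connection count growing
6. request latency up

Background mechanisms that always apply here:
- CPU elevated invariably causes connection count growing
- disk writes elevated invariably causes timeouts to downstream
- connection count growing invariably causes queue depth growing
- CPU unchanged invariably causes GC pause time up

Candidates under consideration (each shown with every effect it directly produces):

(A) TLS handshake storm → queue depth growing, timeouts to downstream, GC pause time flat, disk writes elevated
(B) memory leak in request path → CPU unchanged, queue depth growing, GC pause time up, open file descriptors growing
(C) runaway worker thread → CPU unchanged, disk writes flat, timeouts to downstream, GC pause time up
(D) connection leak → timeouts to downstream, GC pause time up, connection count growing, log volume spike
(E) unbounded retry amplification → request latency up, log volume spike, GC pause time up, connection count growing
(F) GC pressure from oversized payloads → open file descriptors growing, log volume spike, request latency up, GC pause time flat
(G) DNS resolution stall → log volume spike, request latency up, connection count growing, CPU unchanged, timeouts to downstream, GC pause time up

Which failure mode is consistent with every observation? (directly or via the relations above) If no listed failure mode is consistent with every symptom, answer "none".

none

Checking each candidate against the observations:
(A) TLS handshake storm — GC pause time up ✗; timeouts to downstream ✓; open file descriptors growing ✗; log volume spike ✗; connection count growing ✗; request latency up ✗
(B) memory leak in request path — does not account for timeouts to downstream, log volume spike, connection count growing, request latency up
(C) runaway worker thread — GC pause time up ✓; timeouts to downstream ✓; open file descriptors growing ✗; log volume spike ✗; connection count growing ✗; request latency up ✗
(D) connection leak — does not account for open file descriptors growing, request latency up
(E) unbounded retry amplification — does not account for timeouts to downstream, open file descriptors growing
(F) GC pressure from oversized payloads — GC pause time up ✗; timeouts to downstream ✗; open file descriptors growing ✓; log volume spike ✓; connection count growing ✗; request latency up ✓
(G) DNS resolution stall — does not account for open file descriptors growing
None of the listed candidates fits everything.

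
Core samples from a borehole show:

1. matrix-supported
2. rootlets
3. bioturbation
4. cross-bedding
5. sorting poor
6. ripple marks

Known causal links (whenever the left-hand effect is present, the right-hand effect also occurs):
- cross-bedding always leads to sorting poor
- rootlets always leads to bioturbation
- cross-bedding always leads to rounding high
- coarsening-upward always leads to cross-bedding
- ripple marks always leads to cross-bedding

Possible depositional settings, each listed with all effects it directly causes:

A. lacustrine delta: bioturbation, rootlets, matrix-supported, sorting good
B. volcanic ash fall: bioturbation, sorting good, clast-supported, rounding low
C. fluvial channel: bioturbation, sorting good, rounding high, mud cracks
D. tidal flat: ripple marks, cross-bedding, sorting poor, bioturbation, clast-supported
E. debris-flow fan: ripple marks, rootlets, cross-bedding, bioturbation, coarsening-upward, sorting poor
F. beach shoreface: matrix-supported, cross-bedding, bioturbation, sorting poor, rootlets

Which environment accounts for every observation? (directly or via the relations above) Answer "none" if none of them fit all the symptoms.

Testing each hypothesis:
(A) lacustrine delta — matrix-supported ✓; rootlets ✓; bioturbation ✓; cross-bedding ✗; sorting poor ✗; ripple marks ✗
(B) volcanic ash fall — matrix-supported ✗; rootlets ✗; bioturbation ✓; cross-bedding ✗; sorting poor ✗; ripple marks ✗
(C) fluvial channel — matrix-supported ✗; rootlets ✗; bioturbation ✓; cross-bedding ✗; sorting poor ✗; ripple marks ✗
(D) tidal flat — matrix-supported ✗; rootlets ✗; bioturbation ✓; cross-bedding ✓; sorting poor ✓; ripple marks ✓
(E) debris-flow fan — matrix-supported ✗; rootlets ✓; bioturbation ✓; cross-bedding ✓; sorting poor ✓; ripple marks ✓
(F) beach shoreface — matrix-supported ✓; rootlets ✓; bioturbation ✓; cross-bedding ✓; sorting poor ✓; ripple marks ✗
No candidate is consistent with all observations.

none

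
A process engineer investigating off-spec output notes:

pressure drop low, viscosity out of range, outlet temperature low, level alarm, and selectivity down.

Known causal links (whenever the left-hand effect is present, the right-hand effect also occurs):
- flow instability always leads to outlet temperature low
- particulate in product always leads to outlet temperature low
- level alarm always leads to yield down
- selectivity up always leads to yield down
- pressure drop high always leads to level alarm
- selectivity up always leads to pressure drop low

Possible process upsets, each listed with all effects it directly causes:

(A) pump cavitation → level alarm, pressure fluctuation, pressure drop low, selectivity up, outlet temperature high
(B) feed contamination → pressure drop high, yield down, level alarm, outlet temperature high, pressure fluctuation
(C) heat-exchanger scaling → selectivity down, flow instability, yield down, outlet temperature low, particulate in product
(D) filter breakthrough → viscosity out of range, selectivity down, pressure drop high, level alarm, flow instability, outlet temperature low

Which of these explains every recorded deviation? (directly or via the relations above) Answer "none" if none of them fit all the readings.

none

Per-candidate check:
(A) pump cavitation — pressure drop low yes; viscosity out of range NO; outlet temperature low NO; level alarm yes; selectivity down NO
(B) feed contamination — pressure drop low NO; viscosity out of range NO; outlet temperature low NO; level alarm yes; selectivity down NO
(C) heat-exchanger scaling — does not account for pressure drop low, viscosity out of range, level alarm
(D) filter breakthrough — pressure drop low NO; viscosity out of range yes; outlet temperature low yes; level alarm yes; selectivity down yes
Every candidate fails on at least one observation.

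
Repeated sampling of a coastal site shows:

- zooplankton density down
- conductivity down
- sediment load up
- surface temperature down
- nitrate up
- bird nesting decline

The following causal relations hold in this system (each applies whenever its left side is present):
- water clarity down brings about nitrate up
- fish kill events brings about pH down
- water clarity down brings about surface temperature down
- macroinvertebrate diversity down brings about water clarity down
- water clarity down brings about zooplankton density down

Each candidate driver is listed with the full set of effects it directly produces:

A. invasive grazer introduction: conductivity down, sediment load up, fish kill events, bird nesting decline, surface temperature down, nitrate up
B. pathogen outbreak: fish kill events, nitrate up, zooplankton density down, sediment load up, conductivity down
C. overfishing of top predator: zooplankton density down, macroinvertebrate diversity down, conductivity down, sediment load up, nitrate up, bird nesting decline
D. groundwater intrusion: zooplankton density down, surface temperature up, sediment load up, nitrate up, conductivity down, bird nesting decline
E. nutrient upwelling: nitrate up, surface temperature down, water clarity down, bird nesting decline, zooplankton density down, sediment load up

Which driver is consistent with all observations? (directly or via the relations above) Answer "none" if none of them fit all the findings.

Checking each candidate against the observations:
(A) invasive grazer introduction — zooplankton density down -; conductivity down +; sediment load up +; surface temperature down +; nitrate up +; bird nesting decline +
(B) pathogen outbreak — does not account for surface temperature down, bird nesting decline
(C) overfishing of top predator — zooplankton density down +; conductivity down +; sediment load up +; surface temperature down + (through macroinvertebrate diversity down → water clarity down → surface temperature down); nitrate up +; bird nesting decline +
(D) groundwater intrusion — zooplankton density down +; conductivity down +; sediment load up +; surface temperature down -; nitrate up +; bird nesting decline +
(E) nutrient upwelling — zooplankton density down +; conductivity down -; sediment load up +; surface temperature down +; nitrate up +; bird nesting decline +
Only (C) is consistent with every observation.

C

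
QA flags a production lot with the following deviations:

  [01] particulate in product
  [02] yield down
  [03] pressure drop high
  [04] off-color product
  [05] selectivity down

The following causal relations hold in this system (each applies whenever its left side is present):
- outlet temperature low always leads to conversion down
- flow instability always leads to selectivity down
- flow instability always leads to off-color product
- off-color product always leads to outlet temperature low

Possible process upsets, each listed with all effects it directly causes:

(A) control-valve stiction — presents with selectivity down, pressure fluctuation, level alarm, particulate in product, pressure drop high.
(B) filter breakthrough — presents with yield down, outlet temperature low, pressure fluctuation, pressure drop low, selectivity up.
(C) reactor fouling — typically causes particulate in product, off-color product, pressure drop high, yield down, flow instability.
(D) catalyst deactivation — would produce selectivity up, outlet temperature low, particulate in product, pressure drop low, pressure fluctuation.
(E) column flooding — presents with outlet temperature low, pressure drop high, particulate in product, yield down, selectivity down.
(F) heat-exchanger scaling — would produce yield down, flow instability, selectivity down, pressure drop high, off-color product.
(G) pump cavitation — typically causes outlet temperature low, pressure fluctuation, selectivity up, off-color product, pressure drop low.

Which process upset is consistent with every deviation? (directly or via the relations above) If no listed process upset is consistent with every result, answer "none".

Checking each candidate against the observations:
(A) control-valve stiction — particulate in product match; yield down miss; pressure drop high match; off-color product miss; selectivity down match
(B) filter breakthrough — fails on particulate in product, pressure drop high, off-color product, selectivity down (predicts pressure drop low, not pressure drop high; predicts selectivity up, not selectivity down)
(C) reactor fouling — particulate in product match; yield down match; pressure drop high match; off-color product match; selectivity down match (by flow instability → selectivity down)
(D) catalyst deactivation — fails on yield down, pressure drop high, off-color product, selectivity down (predicts pressure drop low, not pressure drop high; predicts selectivity up, not selectivity down)
(E) column flooding — does not account for off-color product
(F) heat-exchanger scaling — does not account for particulate in product
(G) pump cavitation — particulate in product miss; yield down miss; pressure drop high miss; off-color product match; selectivity down miss
Only (C) is consistent with every observation.

C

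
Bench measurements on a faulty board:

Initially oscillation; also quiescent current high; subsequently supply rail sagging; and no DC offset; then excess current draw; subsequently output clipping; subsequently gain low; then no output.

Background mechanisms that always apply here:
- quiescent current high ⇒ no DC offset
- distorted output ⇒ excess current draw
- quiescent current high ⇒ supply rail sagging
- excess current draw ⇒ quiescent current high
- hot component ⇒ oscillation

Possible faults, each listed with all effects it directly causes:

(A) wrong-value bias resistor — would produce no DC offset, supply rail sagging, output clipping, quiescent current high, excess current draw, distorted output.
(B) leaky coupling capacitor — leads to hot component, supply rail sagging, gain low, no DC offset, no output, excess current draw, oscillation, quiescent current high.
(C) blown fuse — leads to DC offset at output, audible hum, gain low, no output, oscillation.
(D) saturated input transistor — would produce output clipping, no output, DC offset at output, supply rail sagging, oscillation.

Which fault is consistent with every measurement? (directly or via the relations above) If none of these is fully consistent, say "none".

none

Checking each candidate against the observations:
(A) wrong-value bias resistor — oscillation -; quiescent current high +; supply rail sagging +; no DC offset +; excess current draw +; output clipping +; gain low -; no output -
(B) leaky coupling capacitor — oscillation +; quiescent current high +; supply rail sagging +; no DC offset +; excess current draw +; output clipping -; gain low +; no output +
(C) blown fuse — fails on quiescent current high, supply rail sagging, no DC offset, excess current draw, output clipping (predicts DC offset at output, not no DC offset)
(D) saturated input transistor — fails on quiescent current high, no DC offset, excess current draw, gain low (predicts DC offset at output, not no DC offset)
Every candidate fails on at least one observation.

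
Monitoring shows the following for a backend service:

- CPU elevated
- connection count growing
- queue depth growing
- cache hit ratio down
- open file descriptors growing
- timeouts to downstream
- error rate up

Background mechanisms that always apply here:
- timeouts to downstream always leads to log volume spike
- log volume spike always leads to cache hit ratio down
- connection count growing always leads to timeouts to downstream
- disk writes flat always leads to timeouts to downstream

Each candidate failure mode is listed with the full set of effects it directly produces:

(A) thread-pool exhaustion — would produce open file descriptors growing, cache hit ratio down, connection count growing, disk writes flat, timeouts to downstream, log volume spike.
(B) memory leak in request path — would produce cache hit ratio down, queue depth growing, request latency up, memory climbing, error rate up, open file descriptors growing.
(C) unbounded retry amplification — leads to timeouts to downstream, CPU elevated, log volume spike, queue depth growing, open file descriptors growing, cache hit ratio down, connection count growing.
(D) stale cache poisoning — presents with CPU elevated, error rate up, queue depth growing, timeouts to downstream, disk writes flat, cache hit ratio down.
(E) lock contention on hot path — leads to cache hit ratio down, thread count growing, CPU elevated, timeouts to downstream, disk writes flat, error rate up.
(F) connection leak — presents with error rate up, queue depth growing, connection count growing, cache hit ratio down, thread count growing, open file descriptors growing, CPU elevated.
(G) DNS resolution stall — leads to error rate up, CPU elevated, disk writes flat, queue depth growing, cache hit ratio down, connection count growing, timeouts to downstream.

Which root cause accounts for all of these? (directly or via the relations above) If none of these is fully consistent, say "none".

Checking each candidate against the observations:
(A) thread-pool exhaustion — CPU elevated NO; connection count growing yes; queue depth growing NO; cache hit ratio down yes; open file descriptors growing yes; timeouts to downstream yes; error rate up NO
(B) memory leak in request path — CPU elevated NO; connection count growing NO; queue depth growing yes; cache hit ratio down yes; open file descriptors growing yes; timeouts to downstream NO; error rate up yes
(C) unbounded retry amplification — CPU elevated yes; connection count growing yes; queue depth growing yes; cache hit ratio down yes; open file descriptors growing yes; timeouts to downstream yes; error rate up NO
(D) stale cache poisoning — does not account for connection count growing, open file descriptors growing
(E) lock contention on hot path — does not account for connection count growing, queue depth growing, open file descriptors growing
(F) connection leak — CPU elevated yes; connection count growing yes; queue depth growing yes; cache hit ratio down yes; open file descriptors growing yes; timeouts to downstream yes (through connection count growing → timeouts to downstream); error rate up yes
(G) DNS resolution stall — does not account for open file descriptors growing
(F) is the only candidate with no mismatches.

F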